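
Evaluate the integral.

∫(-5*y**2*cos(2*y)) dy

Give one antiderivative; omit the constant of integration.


Answer: -5*y**2*sin(2*y)/2 - 5*y*cos(2*y)/2 + 5*sin(2*y)/4.


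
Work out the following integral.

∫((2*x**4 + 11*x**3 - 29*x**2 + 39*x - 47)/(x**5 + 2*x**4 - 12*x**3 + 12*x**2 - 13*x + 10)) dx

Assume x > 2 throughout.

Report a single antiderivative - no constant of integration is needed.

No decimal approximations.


Answer: log(x - 2) + 2*log(x - 1) - log(x + 5) - 2*atan(x).


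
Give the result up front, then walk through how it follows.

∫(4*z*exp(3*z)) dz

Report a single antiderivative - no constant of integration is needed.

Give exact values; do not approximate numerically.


The answer is 4*z*exp(3*z)/3 - 4*exp(3*z)/9.
Step 1. Integrate ∫(4*z*exp(3*z)) dz by parts with u = z, dv = (4*exp(3*z)) dz, so v = 4*exp(3*z)/3: now 4*z*exp(3*z)/3 + ∫(-4*exp(3*z)/3) dz.
Step 2. Evaluate the standard form: now 4*z*exp(3*z)/3 - 4*exp(3*z)/9.
Answer: 4*z*exp(3*z)/3 - 4*exp(3*z)/9.


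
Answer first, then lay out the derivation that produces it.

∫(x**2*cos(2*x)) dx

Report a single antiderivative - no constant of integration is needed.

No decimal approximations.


The answer is x**2*sin(2*x)/2 + x*cos(2*x)/2 - sin(2*x)/4.
Step 1. Integrate ∫(x**2*cos(2*x)) dx by parts with u = x**2, dv = (cos(2*x)) dx, so v = sin(2*x)/2: now x**2*sin(2*x)/2 + ∫(-x*sin(2*x)) dx.
Step 2. Integrate ∫(-x*sin(2*x)) dx by parts with u = x, dv = (-sin(2*x)) dx, so v = cos(2*x)/2: now x**2*sin(2*x)/2 + x*cos(2*x)/2 + ∫(-cos(2*x)/2) dx.
Step 3. Evaluate the standard form: now x**2*sin(2*x)/2 + x*cos(2*x)/2 - sin(2*x)/4.
Answer: x**2*sin(2*x)/2 + x*cos(2*x)/2 - sin(2*x)/4.


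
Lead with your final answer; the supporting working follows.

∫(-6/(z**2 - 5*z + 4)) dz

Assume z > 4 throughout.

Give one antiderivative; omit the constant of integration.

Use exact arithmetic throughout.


The answer is -2*log(z - 4) + 2*log(z - 1).
Step 1. Decompose ∫(-6/(z**2 - 5*z + 4)) dz by partial fractions, -6/(z**2 - 5*z + 4) = 2/(z - 1) - 2/(z - 4): now ∫(-2/(z - 4)) dz + ∫(2/(z - 1)) dz.
Step 2. Evaluate the standard form [assuming z > 4]: now -2*log(z - 4) + ∫(2/(z - 1)) dz.
Step 3. Evaluate the standard form [assuming z > 1]: now -2*log(z - 4) + 2*log(z - 1).
Answer: -2*log(z - 4) + 2*log(z - 1).


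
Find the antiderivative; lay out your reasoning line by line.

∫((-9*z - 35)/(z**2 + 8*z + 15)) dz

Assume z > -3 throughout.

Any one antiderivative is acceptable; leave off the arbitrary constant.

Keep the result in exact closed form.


Step 1. Decompose ∫((-9*z - 35)/(z**2 + 8*z + 15)) dz by partial fractions, (-9*z - 35)/(z**2 + 8*z + 15) = -5/(z + 5) - 4/(z + 3): now ∫(-4/(z + 3)) dz + ∫(-5/(z + 5)) dz.
Step 2. Evaluate the standard form [assuming z > -3]: now -4*log(z + 3) + ∫(-5/(z + 5)) dz.
Step 3. Evaluate the standard form [assuming z > -5]: now -4*log(z + 3) - 5*log(z + 5).
Answer: -4*log(z + 3) - 5*log(z + 5).


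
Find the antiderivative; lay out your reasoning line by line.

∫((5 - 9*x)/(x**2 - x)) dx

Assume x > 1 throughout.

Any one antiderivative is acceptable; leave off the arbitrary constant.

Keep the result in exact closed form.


Step 1. Decompose ∫((5 - 9*x)/(x**2 - x)) dx by partial fractions, (5 - 9*x)/(x**2 - x) = -4/(x - 1) - 5/x: now ∫(-5/x) dx + ∫(-4/(x - 1)) dx.
Step 2. Evaluate the standard form [assuming x > 0]: now -5*log(x) + ∫(-4/(x - 1)) dx.
Step 3. Evaluate the standard form [assuming x > 1]: now -5*log(x) - 4*log(x - 1).
Answer: -5*log(x) - 4*log(x - 1).


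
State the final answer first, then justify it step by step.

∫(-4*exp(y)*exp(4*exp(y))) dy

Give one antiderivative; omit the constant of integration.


The answer is -exp(4*exp(y)).
Step 1. Substitute u = exp(y), turning ∫(-4*exp(y)*exp(4*exp(y))) dy into ∫(-4*exp(4*u)) du: now ∫(-4*exp(4*u)) du.
Step 2. Evaluate the standard form: now -exp(4*u).
Step 3. Substitute back u = exp(y): now -exp(4*exp(y)).
Answer: -exp(4*exp(y)).


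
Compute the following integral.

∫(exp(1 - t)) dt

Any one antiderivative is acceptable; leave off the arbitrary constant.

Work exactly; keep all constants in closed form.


Answer: -exp(1 - t).


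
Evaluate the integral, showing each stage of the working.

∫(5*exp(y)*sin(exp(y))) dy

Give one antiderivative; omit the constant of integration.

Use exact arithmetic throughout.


Step 1. Substitute u = exp(y), turning ∫(5*exp(y)*sin(exp(y))) dy into ∫(5*sin(u)) du: now ∫(5*sin(u)) du.
Step 2. Evaluate the standard form: now -5*cos(u).
Step 3. Substitute back u = exp(y): now -5*cos(exp(y)).
Answer: -5*cos(exp(y)).


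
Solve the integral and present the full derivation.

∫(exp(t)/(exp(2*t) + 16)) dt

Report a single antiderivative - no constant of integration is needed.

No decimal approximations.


Step 1. Substitute u = exp(t), turning ∫(exp(t)/(exp(2*t) + 16)) dt into ∫(1/(u**2 + 16)) du: now ∫(1/(u**2 + 16)) du.
Step 2. Evaluate the standard form: now atan(u/4)/4.
Step 3. Substitute back u = exp(t): now atan(exp(t)/4)/4.
Answer: atan(exp(t)/4)/4.


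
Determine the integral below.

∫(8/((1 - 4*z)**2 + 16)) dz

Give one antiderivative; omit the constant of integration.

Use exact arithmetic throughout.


Answer: atan(z - 1/4)/2.


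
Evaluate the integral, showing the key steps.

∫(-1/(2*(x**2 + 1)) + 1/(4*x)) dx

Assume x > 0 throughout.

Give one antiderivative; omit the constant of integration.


Step 1. Rewrite: now ∫(1/(4*x)) dx + ∫(-1/(2*(x**2 + 1))) dx.
Step 2. Evaluate the standard form [assuming x > 0]: now log(x)/4 + ∫(-1/(2*(x**2 + 1))) dx.
Step 3. Evaluate the standard form: now log(x)/4 - atan(x)/2.
Answer: log(x)/4 - atan(x)/2.


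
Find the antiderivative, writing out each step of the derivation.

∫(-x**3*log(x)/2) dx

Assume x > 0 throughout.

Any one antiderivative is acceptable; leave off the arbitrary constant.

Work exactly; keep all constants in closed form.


Step 1. Integrate ∫(-x**3*log(x)/2) dx by parts with u = log(x), dv = (-x**3/2) dx, so v = -x**4/8 [assuming x > 0]: now -x**4*log(x)/8 + ∫(x**3/8) dx.
Step 2. Evaluate the standard form: now -x**4*log(x)/8 + x**4/32.
Answer: -x**4*log(x)/8 + x**4/32.


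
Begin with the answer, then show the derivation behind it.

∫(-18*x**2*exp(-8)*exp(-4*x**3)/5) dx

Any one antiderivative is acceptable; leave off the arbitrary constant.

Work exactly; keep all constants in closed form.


The answer is 3*exp(-4*x**3 - 8)/10.
Step 1. Substitute u = x**3 + 2, turning ∫(-18*x**2*exp(-8)*exp(-4*x**3)/5) dx into ∫(-6*exp(-4*u)/5) du: now ∫(-6*exp(-4*u)/5) du.
Step 2. Evaluate the standard form: now 3*exp(-4*u)/10.
Step 3. Substitute back u = x**3 + 2: now 3*exp(-4*x**3 - 8)/10.
Answer: 3*exp(-4*x**3 - 8)/10.


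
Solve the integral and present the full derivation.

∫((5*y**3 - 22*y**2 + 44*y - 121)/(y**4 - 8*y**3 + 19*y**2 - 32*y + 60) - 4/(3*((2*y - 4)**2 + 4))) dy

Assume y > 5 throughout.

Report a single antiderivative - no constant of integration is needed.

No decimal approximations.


Step 1. Rewrite: now ∫((5*y**3 - 22*y**2 + 44*y - 121)/(y**4 - 8*y**3 + 19*y**2 - 32*y + 60)) dy + ∫(-4/(3*((2*y - 4)**2 + 4))) dy.
Step 2. Substitute u = 2*y - 4, turning ∫(-4/(3*((2*y - 4)**2 + 4))) dy into ∫(-2/(3*(u**2 + 4))) du: now ∫((5*y**3 - 22*y**2 + 44*y - 121)/(y**4 - 8*y**3 + 19*y**2 - 32*y + 60)) dy + ∫(-2/(3*(u**2 + 4))) du.
Step 3. Evaluate the standard form: now -atan(u/2)/3 + ∫((5*y**3 - 22*y**2 + 44*y - 121)/(y**4 - 8*y**3 + 19*y**2 - 32*y + 60)) dy.
Step 4. Substitute back u = 2*y - 4: now -atan(y - 2)/3 + ∫((5*y**3 - 22*y**2 + 44*y - 121)/(y**4 - 8*y**3 + 19*y**2 - 32*y + 60)) dy.
Step 5. Decompose ∫((5*y**3 - 22*y**2 + 44*y - 121)/(y**4 - 8*y**3 + 19*y**2 - 32*y + 60)) dy by partial fractions, (5*y**3 - 22*y**2 + 44*y - 121)/(y**4 - 8*y**3 + 19*y**2 - 32*y + 60) = -3/(y**2 + 4) + 2/(y - 3) + 3/(y - 5): now -atan(y - 2)/3 + ∫(3/(y - 5)) dy + ∫(2/(y - 3)) dy + ∫(-3/(y**2 + 4)) dy.
Step 6. Evaluate the standard form [assuming y > 3]: now 2*log(y - 3) - atan(y - 2)/3 + ∫(3/(y - 5)) dy + ∫(-3/(y**2 + 4)) dy.
Step 7. Evaluate the standard form [assuming y > 5]: now 3*log(y - 5) + 2*log(y - 3) - atan(y - 2)/3 + ∫(-3/(y**2 + 4)) dy.
Step 8. Evaluate the standard form: now 3*log(y - 5) + 2*log(y - 3) - 3*atan(y/2)/2 - atan(y - 2)/3.
Answer: 3*log(y - 5) + 2*log(y - 3) - 3*atan(y/2)/2 - atan(y - 2)/3.


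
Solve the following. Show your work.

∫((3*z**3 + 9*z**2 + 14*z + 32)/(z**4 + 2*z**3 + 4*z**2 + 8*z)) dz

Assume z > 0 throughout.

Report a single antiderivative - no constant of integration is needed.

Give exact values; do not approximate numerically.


Step 1. Decompose ∫((3*z**3 + 9*z**2 + 14*z + 32)/(z**4 + 2*z**3 + 4*z**2 + 8*z)) dz by partial fractions, (3*z**3 + 9*z**2 + 14*z + 32)/(z**4 + 2*z**3 + 4*z**2 + 8*z) = 1/(z**2 + 4) - 1/(z + 2) + 4/z: now ∫(4/z) dz + ∫(-1/(z + 2)) dz + ∫(1/(z**2 + 4)) dz.
Step 2. Evaluate the standard form [assuming z > -2]: now -log(z + 2) + ∫(4/z) dz + ∫(1/(z**2 + 4)) dz.
Step 3. Evaluate the standard form [assuming z > 0]: now 4*log(z) - log(z + 2) + ∫(1/(z**2 + 4)) dz.
Step 4. Evaluate the standard form: now 4*log(z) - log(z + 2) + atan(z/2)/2.
Answer: 4*log(z) - log(z + 2) + atan(z/2)/2.


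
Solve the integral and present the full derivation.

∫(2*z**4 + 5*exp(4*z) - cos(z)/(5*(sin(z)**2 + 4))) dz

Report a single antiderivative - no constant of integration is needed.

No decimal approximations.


Step 1. Rewrite: now ∫(2*z**4) dz + ∫(-cos(z)/(5*(sin(z)**2 + 4))) dz + ∫(5*exp(4*z)) dz.
Step 2. Evaluate the standard form: now 5*exp(4*z)/4 + ∫(2*z**4) dz + ∫(-cos(z)/(5*(sin(z)**2 + 4))) dz.
Step 3. Substitute u = sin(z), turning ∫(-cos(z)/(5*(sin(z)**2 + 4))) dz into ∫(-1/(5*(u**2 + 4))) du: now 5*exp(4*z)/4 + ∫(2*z**4) dz + ∫(-1/(5*(u**2 + 4))) du.
Step 4. Evaluate the standard form: now 5*exp(4*z)/4 - atan(u/2)/10 + ∫(2*z**4) dz.
Step 5. Substitute back u = sin(z): now 5*exp(4*z)/4 - atan(sin(z)/2)/10 + ∫(2*z**4) dz.
Step 6. Evaluate the standard form: now 2*z**5/5 + 5*exp(4*z)/4 - atan(sin(z)/2)/10.
Answer: 2*z**5/5 + 5*exp(4*z)/4 - atan(sin(z)/2)/10.


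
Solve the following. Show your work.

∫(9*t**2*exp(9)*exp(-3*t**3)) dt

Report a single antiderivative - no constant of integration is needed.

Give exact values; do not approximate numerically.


Step 1. Substitute u = t**3 - 3, turning ∫(9*t**2*exp(9)*exp(-3*t**3)) dt into ∫(3*exp(-3*u)) du: now ∫(3*exp(-3*u)) du.
Step 2. Evaluate the standard form: now -exp(-3*u).
Step 3. Substitute back u = t**3 - 3: now -exp(9 - 3*t**3).
Answer: -exp(9 - 3*t**3).


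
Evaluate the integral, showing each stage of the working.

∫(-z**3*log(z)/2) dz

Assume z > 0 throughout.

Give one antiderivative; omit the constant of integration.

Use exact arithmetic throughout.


Step 1. Integrate ∫(-z**3*log(z)/2) dz by parts with u = log(z), dv = (-z**3/2) dz, so v = -z**4/8 [assuming z > 0]: now -z**4*log(z)/8 + ∫(z**3/8) dz.
Step 2. Evaluate the standard form: now -z**4*log(z)/8 + z**4/32.
Answer: -z**4*log(z)/8 + z**4/32.


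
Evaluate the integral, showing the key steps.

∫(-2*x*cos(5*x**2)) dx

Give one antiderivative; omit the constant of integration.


Step 1. Substitute u = x**2, turning ∫(-2*x*cos(5*x**2)) dx into ∫(-cos(5*u)) du: now ∫(-cos(5*u)) du.
Step 2. Evaluate the standard form: now -sin(5*u)/5.
Step 3. Substitute back u = x**2: now -sin(5*x**2)/5.
Answer: -sin(5*x**2)/5.


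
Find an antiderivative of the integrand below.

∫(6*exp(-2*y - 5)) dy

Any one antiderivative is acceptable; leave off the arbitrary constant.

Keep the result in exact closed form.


Answer: -3*exp(-2*y - 5).


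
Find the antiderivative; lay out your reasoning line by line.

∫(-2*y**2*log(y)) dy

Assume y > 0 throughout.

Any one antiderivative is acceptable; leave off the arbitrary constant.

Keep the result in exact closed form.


Step 1. Integrate ∫(-2*y**2*log(y)) dy by parts with u = log(y), dv = (-2*y**2) dy, so v = -2*y**3/3 [assuming y > 0]: now -2*y**3*log(y)/3 + ∫(2*y**2/3) dy.
Step 2. Evaluate the standard form: now -2*y**3*log(y)/3 + 2*y**3/9.
Answer: -2*y**3*log(y)/3 + 2*y**3/9.


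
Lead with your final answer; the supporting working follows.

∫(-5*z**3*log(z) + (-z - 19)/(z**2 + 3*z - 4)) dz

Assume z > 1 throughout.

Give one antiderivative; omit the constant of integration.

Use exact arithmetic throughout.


The answer is -5*z**4*log(z)/4 + 5*z**4/16 - 4*log(z - 1) + 3*log(z + 4).
Step 1. Rewrite: now ∫(-5*z**3*log(z)) dz + ∫((-z - 19)/(z**2 + 3*z - 4)) dz.
Step 2. Integrate ∫(-5*z**3*log(z)) dz by parts with u = log(z), dv = (-5*z**3) dz, so v = -5*z**4/4 [assuming z > 0]: now -5*z**4*log(z)/4 + ∫(5*z**3/4) dz + ∫((-z - 19)/(z**2 + 3*z - 4)) dz.
Step 3. Evaluate the standard form: now -5*z**4*log(z)/4 + 5*z**4/16 + ∫((-z - 19)/(z**2 + 3*z - 4)) dz.
Step 4. Decompose ∫((-z - 19)/(z**2 + 3*z - 4)) dz by partial fractions, (-z - 19)/(z**2 + 3*z - 4) = 3/(z + 4) - 4/(z - 1): now -5*z**4*log(z)/4 + 5*z**4/16 + ∫(-4/(z - 1)) dz + ∫(3/(z + 4)) dz.
Step 5. Evaluate the standard form [assuming z > -4]: now -5*z**4*log(z)/4 + 5*z**4/16 + 3*log(z + 4) + ∫(-4/(z - 1)) dz.
Step 6. Evaluate the standard form [assuming z > 1]: now -5*z**4*log(z)/4 + 5*z**4/16 - 4*log(z - 1) + 3*log(z + 4).
Answer: -5*z**4*log(z)/4 + 5*z**4/16 - 4*log(z - 1) + 3*log(z + 4).


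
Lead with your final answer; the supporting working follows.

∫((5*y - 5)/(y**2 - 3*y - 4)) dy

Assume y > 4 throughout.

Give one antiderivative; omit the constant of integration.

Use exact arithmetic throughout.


The answer is 3*log(y - 4) + 2*log(y + 1).
Step 1. Decompose ∫((5*y - 5)/(y**2 - 3*y - 4)) dy by partial fractions, (5*y - 5)/(y**2 - 3*y - 4) = 2/(y + 1) + 3/(y - 4): now ∫(3/(y - 4)) dy + ∫(2/(y + 1)) dy.
Step 2. Evaluate the standard form [assuming y > -1]: now 2*log(y + 1) + ∫(3/(y - 4)) dy.
Step 3. Evaluate the standard form [assuming y > 4]: now 3*log(y - 4) + 2*log(y + 1).
Answer: 3*log(y - 4) + 2*log(y + 1).


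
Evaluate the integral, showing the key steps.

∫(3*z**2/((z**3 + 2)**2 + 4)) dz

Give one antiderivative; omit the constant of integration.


Step 1. Substitute u = z**3 + 2, turning ∫(3*z**2/((z**3 + 2)**2 + 4)) dz into ∫(1/(u**2 + 4)) du: now ∫(1/(u**2 + 4)) du.
Step 2. Evaluate the standard form: now atan(u/2)/2.
Step 3. Substitute back u = z**3 + 2: now atan(z**3/2 + 1)/2.
Answer: atan(z**3/2 + 1)/2.


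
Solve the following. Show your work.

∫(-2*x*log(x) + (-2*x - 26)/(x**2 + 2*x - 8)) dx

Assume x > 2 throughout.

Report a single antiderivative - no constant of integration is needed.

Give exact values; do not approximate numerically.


Step 1. Rewrite: now ∫(-2*x*log(x)) dx + ∫((-2*x - 26)/(x**2 + 2*x - 8)) dx.
Step 2. Decompose ∫((-2*x - 26)/(x**2 + 2*x - 8)) dx by partial fractions, (-2*x - 26)/(x**2 + 2*x - 8) = 3/(x + 4) - 5/(x - 2): now ∫(-2*x*log(x)) dx + ∫(-5/(x - 2)) dx + ∫(3/(x + 4)) dx.
Step 3. Evaluate the standard form [assuming x > 2]: now -5*log(x - 2) + ∫(-2*x*log(x)) dx + ∫(3/(x + 4)) dx.
Step 4. Evaluate the standard form [assuming x > -4]: now -5*log(x - 2) + 3*log(x + 4) + ∫(-2*x*log(x)) dx.
Step 5. Integrate ∫(-2*x*log(x)) dx by parts with u = log(x), dv = (-2*x) dx, so v = -x**2 [assuming x > 0]: now -x**2*log(x) - 5*log(x - 2) + 3*log(x + 4) + ∫(x) dx.
Step 6. Evaluate the standard form: now -x**2*log(x) + x**2/2 - 5*log(x - 2) + 3*log(x + 4).
Answer: -x**2*log(x) + x**2/2 - 5*log(x - 2) + 3*log(x + 4).


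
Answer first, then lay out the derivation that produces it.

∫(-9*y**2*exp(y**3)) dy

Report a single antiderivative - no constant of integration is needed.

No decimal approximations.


The answer is -3*exp(y**3).
Step 1. Substitute u = y**3, turning ∫(-9*y**2*exp(y**3)) dy into ∫(-3*exp(u)) du: now ∫(-3*exp(u)) du.
Step 2. Evaluate the standard form: now -3*exp(u).
Step 3. Substitute back u = y**3: now -3*exp(y**3).
Answer: -3*exp(y**3).


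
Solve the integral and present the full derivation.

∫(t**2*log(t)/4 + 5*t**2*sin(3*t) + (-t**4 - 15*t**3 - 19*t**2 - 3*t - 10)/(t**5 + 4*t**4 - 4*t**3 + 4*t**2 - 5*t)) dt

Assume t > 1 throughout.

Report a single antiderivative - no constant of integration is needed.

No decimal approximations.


Step 1. Rewrite: now ∫(t**2*log(t)/4) dt + ∫(5*t**2*sin(3*t)) dt + ∫((-t**4 - 15*t**3 - 19*t**2 - 3*t - 10)/(t**5 + 4*t**4 - 4*t**3 + 4*t**2 - 5*t)) dt.
Step 2. Decompose ∫((-t**4 - 15*t**3 - 19*t**2 - 3*t - 10)/(t**5 + 4*t**4 - 4*t**3 + 4*t**2 - 5*t)) dt by partial fractions, (-t**4 - 15*t**3 - 19*t**2 - 3*t - 10)/(t**5 + 4*t**4 - 4*t**3 + 4*t**2 - 5*t) = -2/(t**2 + 1) + 1/(t + 5) - 4/(t - 1) + 2/t: now ∫(2/t) dt + ∫(t**2*log(t)/4) dt + ∫(5*t**2*sin(3*t)) dt + ∫(-4/(t - 1)) dt + ∫(1/(t + 5)) dt + ∫(-2/(t**2 + 1)) dt.
Step 3. Evaluate the standard form [assuming t > 0]: now 2*log(t) + ∫(t**2*log(t)/4) dt + ∫(5*t**2*sin(3*t)) dt + ∫(-4/(t - 1)) dt + ∫(1/(t + 5)) dt + ∫(-2/(t**2 + 1)) dt.
Step 4. Evaluate the standard form [assuming t > -5]: now 2*log(t) + log(t + 5) + ∫(t**2*log(t)/4) dt + ∫(5*t**2*sin(3*t)) dt + ∫(-4/(t - 1)) dt + ∫(-2/(t**2 + 1)) dt.
Step 5. Evaluate the standard form [assuming t > 1]: now 2*log(t) - 4*log(t - 1) + log(t + 5) + ∫(t**2*log(t)/4) dt + ∫(5*t**2*sin(3*t)) dt + ∫(-2/(t**2 + 1)) dt.
Step 6. Evaluate the standard form: now 2*log(t) - 4*log(t - 1) + log(t + 5) - 2*atan(t) + ∫(t**2*log(t)/4) dt + ∫(5*t**2*sin(3*t)) dt.
Step 7. Integrate ∫(5*t**2*sin(3*t)) dt by parts with u = t**2, dv = (5*sin(3*t)) dt, so v = -5*cos(3*t)/3: now -5*t**2*cos(3*t)/3 + 2*log(t) - 4*log(t - 1) + log(t + 5) - 2*atan(t) + ∫(10*t*cos(3*t)/3) dt + ∫(t**2*log(t)/4) dt.
Step 8. Integrate ∫(10*t*cos(3*t)/3) dt by parts with u = t, dv = (10*cos(3*t)/3) dt, so v = 10*sin(3*t)/9: now -5*t**2*cos(3*t)/3 + 10*t*sin(3*t)/9 + 2*log(t) - 4*log(t - 1) + log(t + 5) - 2*atan(t) + ∫(t**2*log(t)/4) dt + ∫(-10*sin(3*t)/9) dt.
Step 9. Evaluate the standard form: now -5*t**2*cos(3*t)/3 + 10*t*sin(3*t)/9 + 2*log(t) - 4*log(t - 1) + log(t + 5) + 10*cos(3*t)/27 - 2*atan(t) + ∫(t**2*log(t)/4) dt.
Step 10. Integrate ∫(t**2*log(t)/4) dt by parts with u = log(t), dv = (t**2/4) dt, so v = t**3/12 [assuming t > 0]: now t**3*log(t)/12 - 5*t**2*cos(3*t)/3 + 10*t*sin(3*t)/9 + 2*log(t) - 4*log(t - 1) + log(t + 5) + 10*cos(3*t)/27 - 2*atan(t) + ∫(-t**2/12) dt.
Step 11. Evaluate the standard form: now t**3*log(t)/12 - t**3/36 - 5*t**2*cos(3*t)/3 + 10*t*sin(3*t)/9 + 2*log(t) - 4*log(t - 1) + log(t + 5) + 10*cos(3*t)/27 - 2*atan(t).
Answer: t**3*log(t)/12 - t**3/36 - 5*t**2*cos(3*t)/3 + 10*t*sin(3*t)/9 + 2*log(t) - 4*log(t - 1) + log(t + 5) + 10*cos(3*t)/27 - 2*atan(t).


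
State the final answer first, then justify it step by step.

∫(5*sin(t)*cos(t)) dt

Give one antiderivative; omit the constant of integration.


The answer is 5*sin(t)**2/2.
Step 1. Substitute u = sin(t), turning ∫(5*sin(t)*cos(t)) dt into ∫(5*u) du: now ∫(5*u) du.
Step 2. Evaluate the standard form: now 5*u**2/2.
Step 3. Substitute back u = sin(t): now 5*sin(t)**2/2.
Answer: 5*sin(t)**2/2.


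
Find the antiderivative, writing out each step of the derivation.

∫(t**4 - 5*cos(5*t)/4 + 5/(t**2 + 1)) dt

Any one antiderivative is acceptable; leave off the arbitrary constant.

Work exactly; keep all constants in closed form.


Step 1. Rewrite: now ∫(t**4) dt + ∫(5/(t**2 + 1)) dt + ∫(-5*cos(5*t)/4) dt.
Step 2. Evaluate the standard form: now t**5/5 + ∫(5/(t**2 + 1)) dt + ∫(-5*cos(5*t)/4) dt.
Step 3. Evaluate the standard form: now t**5/5 + 5*atan(t) + ∫(-5*cos(5*t)/4) dt.
Step 4. Evaluate the standard form: now t**5/5 - sin(5*t)/4 + 5*atan(t).
Answer: t**5/5 - sin(5*t)/4 + 5*atan(t).


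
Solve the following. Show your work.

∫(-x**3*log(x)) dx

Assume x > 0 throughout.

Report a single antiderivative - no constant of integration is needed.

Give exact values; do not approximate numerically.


Step 1. Integrate ∫(-x**3*log(x)) dx by parts with u = log(x), dv = (-x**3) dx, so v = -x**4/4 [assuming x > 0]: now -x**4*log(x)/4 + ∫(x**3/4) dx.
Step 2. Evaluate the standard form: now -x**4*log(x)/4 + x**4/16.
Answer: -x**4*log(x)/4 + x**4/16.


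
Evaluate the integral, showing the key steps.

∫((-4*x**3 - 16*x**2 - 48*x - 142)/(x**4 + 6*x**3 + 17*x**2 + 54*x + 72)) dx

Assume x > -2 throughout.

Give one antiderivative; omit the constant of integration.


Step 1. Decompose ∫((-4*x**3 - 16*x**2 - 48*x - 142)/(x**4 + 6*x**3 + 17*x**2 + 54*x + 72)) dx by partial fractions, (-4*x**3 - 16*x**2 - 48*x - 142)/(x**4 + 6*x**3 + 17*x**2 + 54*x + 72) = -2/(x**2 + 9) - 1/(x + 4) - 3/(x + 2): now ∫(-3/(x + 2)) dx + ∫(-1/(x + 4)) dx + ∫(-2/(x**2 + 9)) dx.
Step 2. Evaluate the standard form [assuming x > -2]: now -3*log(x + 2) + ∫(-1/(x + 4)) dx + ∫(-2/(x**2 + 9)) dx.
Step 3. Evaluate the standard form [assuming x > -4]: now -3*log(x + 2) - log(x + 4) + ∫(-2/(x**2 + 9)) dx.
Step 4. Evaluate the standard form: now -3*log(x + 2) - log(x + 4) - 2*atan(x/3)/3.
Answer: -3*log(x + 2) - log(x + 4) - 2*atan(x/3)/3.


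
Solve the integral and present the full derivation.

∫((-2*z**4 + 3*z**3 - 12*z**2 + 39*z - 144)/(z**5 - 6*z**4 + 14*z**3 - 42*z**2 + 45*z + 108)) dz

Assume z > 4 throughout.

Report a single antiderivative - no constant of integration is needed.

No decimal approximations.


Step 1. Decompose ∫((-2*z**4 + 3*z**3 - 12*z**2 + 39*z - 144)/(z**5 - 6*z**4 + 14*z**3 - 42*z**2 + 45*z + 108)) dz by partial fractions, (-2*z**4 + 3*z**3 - 12*z**2 + 39*z - 144)/(z**5 - 6*z**4 + 14*z**3 - 42*z**2 + 45*z + 108) = -3/(z**2 + 9) - 1/(z + 1) + 3/(z - 3) - 4/(z - 4): now ∫(-4/(z - 4)) dz + ∫(3/(z - 3)) dz + ∫(-1/(z + 1)) dz + ∫(-3/(z**2 + 9)) dz.
Step 2. Evaluate the standard form [assuming z > 3]: now 3*log(z - 3) + ∫(-4/(z - 4)) dz + ∫(-1/(z + 1)) dz + ∫(-3/(z**2 + 9)) dz.
Step 3. Evaluate the standard form [assuming z > -1]: now 3*log(z - 3) - log(z + 1) + ∫(-4/(z - 4)) dz + ∫(-3/(z**2 + 9)) dz.
Step 4. Evaluate the standard form [assuming z > 4]: now -4*log(z - 4) + 3*log(z - 3) - log(z + 1) + ∫(-3/(z**2 + 9)) dz.
Step 5. Evaluate the standard form: now -4*log(z - 4) + 3*log(z - 3) - log(z + 1) - atan(z/3).
Answer: -4*log(z - 4) + 3*log(z - 3) - log(z + 1) - atan(z/3).


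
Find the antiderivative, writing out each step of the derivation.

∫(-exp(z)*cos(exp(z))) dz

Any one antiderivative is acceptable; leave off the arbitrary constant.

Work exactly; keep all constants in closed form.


Step 1. Substitute u = exp(z), turning ∫(-exp(z)*cos(exp(z))) dz into ∫(-cos(u)) du: now ∫(-cos(u)) du.
Step 2. Evaluate the standard form: now -sin(u).
Step 3. Substitute back u = exp(z): now -sin(exp(z)).
Answer: -sin(exp(z)).


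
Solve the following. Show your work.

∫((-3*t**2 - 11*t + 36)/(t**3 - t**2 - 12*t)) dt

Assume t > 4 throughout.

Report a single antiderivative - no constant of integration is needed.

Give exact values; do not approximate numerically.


Step 1. Decompose ∫((-3*t**2 - 11*t + 36)/(t**3 - t**2 - 12*t)) dt by partial fractions, (-3*t**2 - 11*t + 36)/(t**3 - t**2 - 12*t) = 2/(t + 3) - 2/(t - 4) - 3/t: now ∫(-3/t) dt + ∫(-2/(t - 4)) dt + ∫(2/(t + 3)) dt.
Step 2. Evaluate the standard form [assuming t > -3]: now 2*log(t + 3) + ∫(-3/t) dt + ∫(-2/(t - 4)) dt.
Step 3. Evaluate the standard form [assuming t > 4]: now -2*log(t - 4) + 2*log(t + 3) + ∫(-3/t) dt.
Step 4. Evaluate the standard form [assuming t > 0]: now -3*log(t) - 2*log(t - 4) + 2*log(t + 3).
Answer: -3*log(t) - 2*log(t - 4) + 2*log(t + 3).


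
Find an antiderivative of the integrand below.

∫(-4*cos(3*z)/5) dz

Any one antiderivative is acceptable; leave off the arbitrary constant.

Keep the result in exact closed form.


Answer: -4*sin(3*z)/15.


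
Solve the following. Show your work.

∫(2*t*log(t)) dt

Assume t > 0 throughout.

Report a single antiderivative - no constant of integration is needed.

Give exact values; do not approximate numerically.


Step 1. Integrate ∫(2*t*log(t)) dt by parts with u = log(t), dv = (2*t) dt, so v = t**2 [assuming t > 0]: now t**2*log(t) + ∫(-t) dt.
Step 2. Evaluate the standard form: now t**2*log(t) - t**2/2.
Answer: t**2*log(t) - t**2/2.


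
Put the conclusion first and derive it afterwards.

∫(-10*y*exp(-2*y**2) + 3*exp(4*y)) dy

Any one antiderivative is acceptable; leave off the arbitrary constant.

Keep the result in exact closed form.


The answer is 3*exp(4*y)/4 + 5*exp(-2*y**2)/2.
Step 1. Rewrite: now ∫(-10*y*exp(-2*y**2)) dy + ∫(3*exp(4*y)) dy.
Step 2. Substitute u = y**2, turning ∫(-10*y*exp(-2*y**2)) dy into ∫(-5*exp(-2*u)) du: now ∫(-5*exp(-2*u)) du + ∫(3*exp(4*y)) dy.
Step 3. Evaluate the standard form: now ∫(3*exp(4*y)) dy + 5*exp(-2*u)/2.
Step 4. Substitute back u = y**2: now ∫(3*exp(4*y)) dy + 5*exp(-2*y**2)/2.
Step 5. Evaluate the standard form: now 3*exp(4*y)/4 + 5*exp(-2*y**2)/2.
Answer: 3*exp(4*y)/4 + 5*exp(-2*y**2)/2.


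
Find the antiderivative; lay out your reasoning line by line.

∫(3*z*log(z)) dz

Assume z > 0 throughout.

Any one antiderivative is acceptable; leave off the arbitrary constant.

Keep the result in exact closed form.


Step 1. Integrate ∫(3*z*log(z)) dz by parts with u = log(z), dv = (3*z) dz, so v = 3*z**2/2 [assuming z > 0]: now 3*z**2*log(z)/2 + ∫(-3*z/2) dz.
Step 2. Evaluate the standard form: now 3*z**2*log(z)/2 - 3*z**2/4.
Answer: 3*z**2*log(z)/2 - 3*z**2/4.


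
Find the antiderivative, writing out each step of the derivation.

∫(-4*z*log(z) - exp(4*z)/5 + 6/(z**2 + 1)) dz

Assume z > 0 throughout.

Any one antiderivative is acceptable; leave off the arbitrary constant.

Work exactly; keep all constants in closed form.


Step 1. Rewrite: now ∫(-4*z*log(z)) dz + ∫(6/(z**2 + 1)) dz + ∫(-exp(4*z)/5) dz.
Step 2. Evaluate the standard form: now -exp(4*z)/20 + ∫(-4*z*log(z)) dz + ∫(6/(z**2 + 1)) dz.
Step 3. Integrate ∫(-4*z*log(z)) dz by parts with u = log(z), dv = (-4*z) dz, so v = -2*z**2 [assuming z > 0]: now -2*z**2*log(z) - exp(4*z)/20 + ∫(2*z) dz + ∫(6/(z**2 + 1)) dz.
Step 4. Evaluate the standard form: now -2*z**2*log(z) + z**2 - exp(4*z)/20 + ∫(6/(z**2 + 1)) dz.
Step 5. Evaluate the standard form: now -2*z**2*log(z) + z**2 - exp(4*z)/20 + 6*atan(z).
Answer: -2*z**2*log(z) + z**2 - exp(4*z)/20 + 6*atan(z).


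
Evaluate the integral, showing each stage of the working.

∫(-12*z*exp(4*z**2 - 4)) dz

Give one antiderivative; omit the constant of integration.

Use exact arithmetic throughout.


Step 1. Substitute u = z**2 - 1, turning ∫(-12*z*exp(4*z**2 - 4)) dz into ∫(-6*exp(4*u)) du: now ∫(-6*exp(4*u)) du.
Step 2. Evaluate the standard form: now -3*exp(4*u)/2.
Step 3. Substitute back u = z**2 - 1: now -3*exp(4*z**2 - 4)/2.
Answer: -3*exp(4*z**2 - 4)/2.


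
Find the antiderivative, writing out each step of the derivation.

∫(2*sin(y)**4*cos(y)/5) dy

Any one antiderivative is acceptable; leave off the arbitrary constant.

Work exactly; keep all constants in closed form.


Step 1. Substitute u = sin(y), turning ∫(2*sin(y)**4*cos(y)/5) dy into ∫(2*u**4/5) du: now ∫(2*u**4/5) du.
Step 2. Evaluate the standard form: now 2*u**5/25.
Step 3. Substitute back u = sin(y): now 2*sin(y)**5/25.
Answer: 2*sin(y)**5/25.


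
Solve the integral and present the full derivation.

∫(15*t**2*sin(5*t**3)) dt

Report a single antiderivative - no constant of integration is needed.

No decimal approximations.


Step 1. Substitute u = t**3, turning ∫(15*t**2*sin(5*t**3)) dt into ∫(5*sin(5*u)) du: now ∫(5*sin(5*u)) du.
Step 2. Evaluate the standard form: now -cos(5*u).
Step 3. Substitute back u = t**3: now -cos(5*t**3).
Answer: -cos(5*t**3).


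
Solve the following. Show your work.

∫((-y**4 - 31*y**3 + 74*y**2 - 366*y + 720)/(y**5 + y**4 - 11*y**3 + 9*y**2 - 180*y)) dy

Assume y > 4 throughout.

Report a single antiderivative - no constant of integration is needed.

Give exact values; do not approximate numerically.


Step 1. Decompose ∫((-y**4 - 31*y**3 + 74*y**2 - 366*y + 720)/(y**5 + y**4 - 11*y**3 + 9*y**2 - 180*y)) dy by partial fractions, (-y**4 - 31*y**3 + 74*y**2 - 366*y + 720)/(y**5 + y**4 - 11*y**3 + 9*y**2 - 180*y) = 3/(y**2 + 9) + 5/(y + 5) - 2/(y - 4) - 4/y: now ∫(-4/y) dy + ∫(-2/(y - 4)) dy + ∫(5/(y + 5)) dy + ∫(3/(y**2 + 9)) dy.
Step 2. Evaluate the standard form [assuming y > 0]: now -4*log(y) + ∫(-2/(y - 4)) dy + ∫(5/(y + 5)) dy + ∫(3/(y**2 + 9)) dy.
Step 3. Evaluate the standard form [assuming y > -5]: now -4*log(y) + 5*log(y + 5) + ∫(-2/(y - 4)) dy + ∫(3/(y**2 + 9)) dy.
Step 4. Evaluate the standard form [assuming y > 4]: now -4*log(y) - 2*log(y - 4) + 5*log(y + 5) + ∫(3/(y**2 + 9)) dy.
Step 5. Evaluate the standard form: now -4*log(y) - 2*log(y - 4) + 5*log(y + 5) + atan(y/3).
Answer: -4*log(y) - 2*log(y - 4) + 5*log(y + 5) + atan(y/3).


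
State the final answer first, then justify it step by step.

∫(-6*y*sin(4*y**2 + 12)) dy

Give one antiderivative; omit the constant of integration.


The answer is 3*cos(4*y**2 + 12)/4.
Step 1. Substitute u = y**2 + 3, turning ∫(-6*y*sin(4*y**2 + 12)) dy into ∫(-3*sin(4*u)) du: now ∫(-3*sin(4*u)) du.
Step 2. Evaluate the standard form: now 3*cos(4*u)/4.
Step 3. Substitute back u = y**2 + 3: now 3*cos(4*y**2 + 12)/4.
Answer: 3*cos(4*y**2 + 12)/4.


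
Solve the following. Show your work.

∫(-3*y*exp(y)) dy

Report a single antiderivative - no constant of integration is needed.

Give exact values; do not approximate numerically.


Step 1. Integrate ∫(-3*y*exp(y)) dy by parts with u = y, dv = (-3*exp(y)) dy, so v = -3*exp(y): now -3*y*exp(y) + ∫(3*exp(y)) dy.
Step 2. Evaluate the standard form: now -3*y*exp(y) + 3*exp(y).
Answer: -3*y*exp(y) + 3*exp(y).


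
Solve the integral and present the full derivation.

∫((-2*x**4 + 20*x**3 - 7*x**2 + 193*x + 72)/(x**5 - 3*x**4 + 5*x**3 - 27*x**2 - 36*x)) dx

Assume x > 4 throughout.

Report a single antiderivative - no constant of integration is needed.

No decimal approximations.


Step 1. Decompose ∫((-2*x**4 + 20*x**3 - 7*x**2 + 193*x + 72)/(x**5 - 3*x**4 + 5*x**3 - 27*x**2 - 36*x)) dx by partial fractions, (-2*x**4 + 20*x**3 - 7*x**2 + 193*x + 72)/(x**5 - 3*x**4 + 5*x**3 - 27*x**2 - 36*x) = -1/(x**2 + 9) - 3/(x + 1) + 3/(x - 4) - 2/x: now ∫(-2/x) dx + ∫(3/(x - 4)) dx + ∫(-3/(x + 1)) dx + ∫(-1/(x**2 + 9)) dx.
Step 2. Evaluate the standard form [assuming x > 4]: now 3*log(x - 4) + ∫(-2/x) dx + ∫(-3/(x + 1)) dx + ∫(-1/(x**2 + 9)) dx.
Step 3. Evaluate the standard form [assuming x > 0]: now -2*log(x) + 3*log(x - 4) + ∫(-3/(x + 1)) dx + ∫(-1/(x**2 + 9)) dx.
Step 4. Evaluate the standard form [assuming x > -1]: now -2*log(x) + 3*log(x - 4) - 3*log(x + 1) + ∫(-1/(x**2 + 9)) dx.
Step 5. Evaluate the standard form: now -2*log(x) + 3*log(x - 4) - 3*log(x + 1) - atan(x/3)/3.
Answer: -2*log(x) + 3*log(x - 4) - 3*log(x + 1) - atan(x/3)/3.


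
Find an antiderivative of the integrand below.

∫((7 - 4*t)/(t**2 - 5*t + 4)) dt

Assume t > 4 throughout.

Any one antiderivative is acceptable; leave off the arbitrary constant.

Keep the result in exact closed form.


Answer: -3*log(t - 4) - log(t - 1).


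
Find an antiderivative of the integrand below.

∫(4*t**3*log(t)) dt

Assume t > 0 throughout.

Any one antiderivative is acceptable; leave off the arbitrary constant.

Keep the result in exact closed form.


Answer: t**4*log(t) - t**4/4.


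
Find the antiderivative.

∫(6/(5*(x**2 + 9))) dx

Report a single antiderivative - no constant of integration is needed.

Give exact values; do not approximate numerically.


Answer: 2*atan(x/3)/5.


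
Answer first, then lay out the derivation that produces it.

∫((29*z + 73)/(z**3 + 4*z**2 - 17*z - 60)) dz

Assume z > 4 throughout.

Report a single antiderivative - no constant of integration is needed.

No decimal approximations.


The answer is 3*log(z - 4) + log(z + 3) - 4*log(z + 5).
Step 1. Decompose ∫((29*z + 73)/(z**3 + 4*z**2 - 17*z - 60)) dz by partial fractions, (29*z + 73)/(z**3 + 4*z**2 - 17*z - 60) = -4/(z + 5) + 1/(z + 3) + 3/(z - 4): now ∫(3/(z - 4)) dz + ∫(1/(z + 3)) dz + ∫(-4/(z + 5)) dz.
Step 2. Evaluate the standard form [assuming z > -5]: now -4*log(z + 5) + ∫(3/(z - 4)) dz + ∫(1/(z + 3)) dz.
Step 3. Evaluate the standard form [assuming z > -3]: now log(z + 3) - 4*log(z + 5) + ∫(3/(z - 4)) dz.
Step 4. Evaluate the standard form [assuming z > 4]: now 3*log(z - 4) + log(z + 3) - 4*log(z + 5).
Answer: 3*log(z - 4) + log(z + 3) - 4*log(z + 5).


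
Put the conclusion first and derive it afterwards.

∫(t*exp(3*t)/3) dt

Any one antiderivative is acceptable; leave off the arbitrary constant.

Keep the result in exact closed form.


The answer is t*exp(3*t)/9 - exp(3*t)/27.
Step 1. Integrate ∫(t*exp(3*t)/3) dt by parts with u = t, dv = (exp(3*t)/3) dt, so v = exp(3*t)/9: now t*exp(3*t)/9 + ∫(-exp(3*t)/9) dt.
Step 2. Evaluate the standard form: now t*exp(3*t)/9 - exp(3*t)/27.
Answer: t*exp(3*t)/9 - exp(3*t)/27.


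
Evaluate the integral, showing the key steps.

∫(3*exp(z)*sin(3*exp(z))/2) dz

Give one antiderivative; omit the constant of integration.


Step 1. Substitute u = exp(z), turning ∫(3*exp(z)*sin(3*exp(z))/2) dz into ∫(3*sin(3*u)/2) du: now ∫(3*sin(3*u)/2) du.
Step 2. Evaluate the standard form: now -cos(3*u)/2.
Step 3. Substitute back u = exp(z): now -cos(3*exp(z))/2.
Answer: -cos(3*exp(z))/2.


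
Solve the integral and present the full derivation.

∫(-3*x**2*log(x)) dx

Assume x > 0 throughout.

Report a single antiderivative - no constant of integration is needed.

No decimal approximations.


Step 1. Integrate ∫(-3*x**2*log(x)) dx by parts with u = log(x), dv = (-3*x**2) dx, so v = -x**3 [assuming x > 0]: now -x**3*log(x) + ∫(x**2) dx.
Step 2. Evaluate the standard form: now -x**3*log(x) + x**3/3.
Answer: -x**3*log(x) + x**3/3.


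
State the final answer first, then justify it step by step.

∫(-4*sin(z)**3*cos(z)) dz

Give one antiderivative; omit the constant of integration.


The answer is -sin(z)**4.
Step 1. Substitute u = sin(z), turning ∫(-4*sin(z)**3*cos(z)) dz into ∫(-4*u**3) du: now ∫(-4*u**3) du.
Step 2. Evaluate the standard form: now -u**4.
Step 3. Substitute back u = sin(z): now -sin(z)**4.
Answer: -sin(z)**4.


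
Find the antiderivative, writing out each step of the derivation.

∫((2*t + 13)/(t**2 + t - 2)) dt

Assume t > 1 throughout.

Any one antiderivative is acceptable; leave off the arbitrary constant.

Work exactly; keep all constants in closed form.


Step 1. Decompose ∫((2*t + 13)/(t**2 + t - 2)) dt by partial fractions, (2*t + 13)/(t**2 + t - 2) = -3/(t + 2) + 5/(t - 1): now ∫(5/(t - 1)) dt + ∫(-3/(t + 2)) dt.
Step 2. Evaluate the standard form [assuming t > 1]: now 5*log(t - 1) + ∫(-3/(t + 2)) dt.
Step 3. Evaluate the standard form [assuming t > -2]: now 5*log(t - 1) - 3*log(t + 2).
Answer: 5*log(t - 1) - 3*log(t + 2).


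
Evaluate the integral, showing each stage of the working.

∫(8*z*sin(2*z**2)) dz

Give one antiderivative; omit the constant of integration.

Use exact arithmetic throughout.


Step 1. Substitute u = z**2, turning ∫(8*z*sin(2*z**2)) dz into ∫(4*sin(2*u)) du: now ∫(4*sin(2*u)) du.
Step 2. Evaluate the standard form: now -2*cos(2*u).
Step 3. Substitute back u = z**2: now -2*cos(2*z**2).
Answer: -2*cos(2*z**2).


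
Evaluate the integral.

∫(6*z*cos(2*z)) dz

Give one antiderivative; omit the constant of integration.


Answer: 3*z*sin(2*z) + 3*cos(2*z)/2.


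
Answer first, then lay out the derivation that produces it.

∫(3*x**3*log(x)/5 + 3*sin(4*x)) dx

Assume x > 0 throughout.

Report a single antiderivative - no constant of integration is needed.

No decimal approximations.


The answer is 3*x**4*log(x)/20 - 3*x**4/80 - 3*cos(4*x)/4.
Step 1. Rewrite: now ∫(3*x**3*log(x)/5) dx + ∫(3*sin(4*x)) dx.
Step 2. Integrate ∫(3*x**3*log(x)/5) dx by parts with u = log(x), dv = (3*x**3/5) dx, so v = 3*x**4/20 [assuming x > 0]: now 3*x**4*log(x)/20 + ∫(-3*x**3/20) dx + ∫(3*sin(4*x)) dx.
Step 3. Evaluate the standard form: now 3*x**4*log(x)/20 - 3*x**4/80 + ∫(3*sin(4*x)) dx.
Step 4. Evaluate the standard form: now 3*x**4*log(x)/20 - 3*x**4/80 - 3*cos(4*x)/4.
Answer: 3*x**4*log(x)/20 - 3*x**4/80 - 3*cos(4*x)/4.


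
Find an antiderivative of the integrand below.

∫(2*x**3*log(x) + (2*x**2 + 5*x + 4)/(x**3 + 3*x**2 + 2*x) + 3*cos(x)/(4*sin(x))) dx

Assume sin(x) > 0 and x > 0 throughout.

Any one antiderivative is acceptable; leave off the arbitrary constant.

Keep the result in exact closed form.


Answer: x**4*log(x)/2 - x**4/8 + 2*log(x) - log(x + 1) + log(x + 2) + 3*log(sin(x))/4.


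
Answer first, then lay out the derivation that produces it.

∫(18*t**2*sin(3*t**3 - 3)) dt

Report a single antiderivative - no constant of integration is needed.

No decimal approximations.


The answer is -2*cos(3*t**3 - 3).
Step 1. Substitute u = t**3 - 1, turning ∫(18*t**2*sin(3*t**3 - 3)) dt into ∫(6*sin(3*u)) du: now ∫(6*sin(3*u)) du.
Step 2. Evaluate the standard form: now -2*cos(3*u).
Step 3. Substitute back u = t**3 - 1: now -2*cos(3*t**3 - 3).
Answer: -2*cos(3*t**3 - 3).


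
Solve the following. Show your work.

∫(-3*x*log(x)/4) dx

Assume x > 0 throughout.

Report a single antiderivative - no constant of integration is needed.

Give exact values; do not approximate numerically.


Step 1. Integrate ∫(-3*x*log(x)/4) dx by parts with u = log(x), dv = (-3*x/4) dx, so v = -3*x**2/8 [assuming x > 0]: now -3*x**2*log(x)/8 + ∫(3*x/8) dx.
Step 2. Evaluate the standard form: now -3*x**2*log(x)/8 + 3*x**2/16.
Answer: -3*x**2*log(x)/8 + 3*x**2/16.


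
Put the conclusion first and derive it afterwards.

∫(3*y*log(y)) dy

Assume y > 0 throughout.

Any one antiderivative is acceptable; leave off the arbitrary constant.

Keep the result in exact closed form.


The answer is 3*y**2*log(y)/2 - 3*y**2/4.
Step 1. Integrate ∫(3*y*log(y)) dy by parts with u = log(y), dv = (3*y) dy, so v = 3*y**2/2 [assuming y > 0]: now 3*y**2*log(y)/2 + ∫(-3*y/2) dy.
Step 2. Evaluate the standard form: now 3*y**2*log(y)/2 - 3*y**2/4.
Answer: 3*y**2*log(y)/2 - 3*y**2/4.


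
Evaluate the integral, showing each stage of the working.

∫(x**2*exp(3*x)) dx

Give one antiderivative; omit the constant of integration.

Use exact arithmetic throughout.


Step 1. Integrate ∫(x**2*exp(3*x)) dx by parts with u = x**2, dv = (exp(3*x)) dx, so v = exp(3*x)/3: now x**2*exp(3*x)/3 + ∫(-2*x*exp(3*x)/3) dx.
Step 2. Integrate ∫(-2*x*exp(3*x)/3) dx by parts with u = x, dv = (-2*exp(3*x)/3) dx, so v = -2*exp(3*x)/9: now x**2*exp(3*x)/3 - 2*x*exp(3*x)/9 + ∫(2*exp(3*x)/9) dx.
Step 3. Evaluate the standard form: now x**2*exp(3*x)/3 - 2*x*exp(3*x)/9 + 2*exp(3*x)/27.
Answer: x**2*exp(3*x)/3 - 2*x*exp(3*x)/9 + 2*exp(3*x)/27.


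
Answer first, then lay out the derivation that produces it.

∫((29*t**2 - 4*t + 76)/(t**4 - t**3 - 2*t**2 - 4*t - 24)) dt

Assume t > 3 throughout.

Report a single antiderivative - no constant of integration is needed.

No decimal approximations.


The answer is 5*log(t - 3) - 5*log(t + 2) + 2*atan(t/2).
Step 1. Decompose ∫((29*t**2 - 4*t + 76)/(t**4 - t**3 - 2*t**2 - 4*t - 24)) dt by partial fractions, (29*t**2 - 4*t + 76)/(t**4 - t**3 - 2*t**2 - 4*t - 24) = 4/(t**2 + 4) - 5/(t + 2) + 5/(t - 3): now ∫(5/(t - 3)) dt + ∫(-5/(t + 2)) dt + ∫(4/(t**2 + 4)) dt.
Step 2. Evaluate the standard form [assuming t > -2]: now -5*log(t + 2) + ∫(5/(t - 3)) dt + ∫(4/(t**2 + 4)) dt.
Step 3. Evaluate the standard form [assuming t > 3]: now 5*log(t - 3) - 5*log(t + 2) + ∫(4/(t**2 + 4)) dt.
Step 4. Evaluate the standard form: now 5*log(t - 3) - 5*log(t + 2) + 2*atan(t/2).
Answer: 5*log(t - 3) - 5*log(t + 2) + 2*atan(t/2).


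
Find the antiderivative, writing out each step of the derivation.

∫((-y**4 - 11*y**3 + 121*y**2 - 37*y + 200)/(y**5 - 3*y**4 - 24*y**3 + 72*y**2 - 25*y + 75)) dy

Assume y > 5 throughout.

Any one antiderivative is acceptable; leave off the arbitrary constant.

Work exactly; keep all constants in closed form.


Step 1. Decompose ∫((-y**4 - 11*y**3 + 121*y**2 - 37*y + 200)/(y**5 - 3*y**4 - 24*y**3 + 72*y**2 - 25*y + 75)) dy by partial fractions, (-y**4 - 11*y**3 + 121*y**2 - 37*y + 200)/(y**5 - 3*y**4 - 24*y**3 + 72*y**2 - 25*y + 75) = 1/(y**2 + 1) + 2/(y + 5) - 5/(y - 3) + 2/(y - 5): now ∫(2/(y - 5)) dy + ∫(-5/(y - 3)) dy + ∫(2/(y + 5)) dy + ∫(1/(y**2 + 1)) dy.
Step 2. Evaluate the standard form [assuming y > -5]: now 2*log(y + 5) + ∫(2/(y - 5)) dy + ∫(-5/(y - 3)) dy + ∫(1/(y**2 + 1)) dy.
Step 3. Evaluate the standard form [assuming y > 3]: now -5*log(y - 3) + 2*log(y + 5) + ∫(2/(y - 5)) dy + ∫(1/(y**2 + 1)) dy.
Step 4. Evaluate the standard form [assuming y > 5]: now 2*log(y - 5) - 5*log(y - 3) + 2*log(y + 5) + ∫(1/(y**2 + 1)) dy.
Step 5. Evaluate the standard form: now 2*log(y - 5) - 5*log(y - 3) + 2*log(y + 5) + atan(y).
Answer: 2*log(y - 5) - 5*log(y - 3) + 2*log(y + 5) + atan(y).
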